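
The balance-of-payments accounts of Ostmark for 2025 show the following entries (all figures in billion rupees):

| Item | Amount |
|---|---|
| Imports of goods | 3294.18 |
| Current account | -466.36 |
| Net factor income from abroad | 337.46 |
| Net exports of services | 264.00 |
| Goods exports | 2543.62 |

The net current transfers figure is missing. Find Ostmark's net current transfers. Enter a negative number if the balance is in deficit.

-317.26

Current account = goods balance + services balance + net primary income + net secondary income
Sum of the known components = -149.10
Net current transfers = CA - (known components) = -466.36 - (-149.10) = -317.26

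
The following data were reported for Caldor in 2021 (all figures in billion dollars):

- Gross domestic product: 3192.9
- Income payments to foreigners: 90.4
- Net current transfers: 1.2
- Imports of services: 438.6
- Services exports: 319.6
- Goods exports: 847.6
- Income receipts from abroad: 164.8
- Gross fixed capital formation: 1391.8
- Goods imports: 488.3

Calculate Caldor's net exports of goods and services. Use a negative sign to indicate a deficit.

240.3

Goods balance = 847.6 - 488.3 = 359.3
Services balance = 319.6 - 438.6 = -119.0
Trade balance (goods + services) = 359.3 + (-119.0) = 240.3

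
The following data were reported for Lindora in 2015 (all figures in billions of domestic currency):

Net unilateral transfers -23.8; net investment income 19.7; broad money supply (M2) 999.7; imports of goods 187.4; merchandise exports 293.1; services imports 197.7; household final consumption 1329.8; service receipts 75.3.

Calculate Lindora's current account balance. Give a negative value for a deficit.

-20.8

Goods balance = 293.1 - 187.4 = 105.7
Services balance = 75.3 - 197.7 = -122.4
Trade balance (goods + services) = 105.7 + (-122.4) = -16.7
Net primary income = 19.7
Net secondary income = -23.8
Current account = -16.7 + 19.7 + (-23.8) = -20.8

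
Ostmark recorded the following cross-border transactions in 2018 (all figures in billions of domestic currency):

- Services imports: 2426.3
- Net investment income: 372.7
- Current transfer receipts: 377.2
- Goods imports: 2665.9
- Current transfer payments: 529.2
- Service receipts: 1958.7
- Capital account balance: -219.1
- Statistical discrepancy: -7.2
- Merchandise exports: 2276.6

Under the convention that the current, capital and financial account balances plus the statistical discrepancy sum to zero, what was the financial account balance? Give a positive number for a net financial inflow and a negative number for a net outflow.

Goods balance = 2276.6 - 2665.9 = -389.3
Services balance = 1958.7 - 2426.3 = -467.6
Trade balance (goods + services) = -389.3 + (-467.6) = -856.9
Net primary income = 372.7
Net secondary income = 377.2 - 529.2 = -152.0
Current account = -856.9 + 372.7 + (-152.0) = -636.2
Financial account = -(-636.2 + (-219.1) + (-7.2)) = 862.5

862.5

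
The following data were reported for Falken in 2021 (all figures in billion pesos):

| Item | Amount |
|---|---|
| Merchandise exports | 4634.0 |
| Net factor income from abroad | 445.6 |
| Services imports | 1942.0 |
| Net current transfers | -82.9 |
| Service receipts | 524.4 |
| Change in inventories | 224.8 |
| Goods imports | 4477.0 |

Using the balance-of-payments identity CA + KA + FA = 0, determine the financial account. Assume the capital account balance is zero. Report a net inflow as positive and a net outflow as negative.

897.9

Goods balance = 4634.0 - 4477.0 = 157.0
Services balance = 524.4 - 1942.0 = -1417.6
Trade balance (goods + services) = 157.0 + (-1417.6) = -1260.6
Net primary income = 445.6
Net secondary income = -82.9
Current account = -1260.6 + 445.6 + (-82.9) = -897.9
Financial account = -(-897.9) = 897.9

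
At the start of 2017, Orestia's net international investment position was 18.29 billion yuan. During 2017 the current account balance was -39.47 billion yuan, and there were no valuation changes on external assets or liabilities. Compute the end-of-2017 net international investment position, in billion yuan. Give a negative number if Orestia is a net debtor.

-21.18

With no valuation effects, change in NIIP = current account = -39.47
End-of-year NIIP = 18.29 + (-39.47) = -21.18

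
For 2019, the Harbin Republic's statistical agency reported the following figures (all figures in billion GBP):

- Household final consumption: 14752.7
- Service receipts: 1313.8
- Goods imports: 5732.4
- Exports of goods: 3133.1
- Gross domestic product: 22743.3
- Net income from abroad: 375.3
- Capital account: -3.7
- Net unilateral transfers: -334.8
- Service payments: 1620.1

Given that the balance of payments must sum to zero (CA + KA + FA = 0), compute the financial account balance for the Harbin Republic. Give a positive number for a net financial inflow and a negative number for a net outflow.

2868.8

Goods balance = 3133.1 - 5732.4 = -2599.3
Services balance = 1313.8 - 1620.1 = -306.3
Trade balance (goods + services) = -2599.3 + (-306.3) = -2905.6
Net primary income = 375.3
Net secondary income = -334.8
Current account = -2905.6 + 375.3 + (-334.8) = -2865.1
Financial account = -(-2865.1 + (-3.7)) = 2868.8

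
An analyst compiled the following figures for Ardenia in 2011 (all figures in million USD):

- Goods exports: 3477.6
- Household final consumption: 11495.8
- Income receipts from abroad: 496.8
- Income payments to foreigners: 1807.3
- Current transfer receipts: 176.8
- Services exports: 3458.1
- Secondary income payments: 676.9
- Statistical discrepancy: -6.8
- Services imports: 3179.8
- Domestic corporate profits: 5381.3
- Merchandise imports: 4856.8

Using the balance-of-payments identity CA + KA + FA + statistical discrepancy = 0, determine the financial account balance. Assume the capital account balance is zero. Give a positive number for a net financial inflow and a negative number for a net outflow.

2918.3

Goods balance = 3477.6 - 4856.8 = -1379.2
Services balance = 3458.1 - 3179.8 = 278.3
Trade balance (goods + services) = -1379.2 + 278.3 = -1100.9
Net primary income = 496.8 - 1807.3 = -1310.5
Net secondary income = 176.8 - 676.9 = -500.1
Current account = -1100.9 + (-1310.5) + (-500.1) = -2911.5
Financial account = -(-2911.5 + (-6.8)) = 2918.3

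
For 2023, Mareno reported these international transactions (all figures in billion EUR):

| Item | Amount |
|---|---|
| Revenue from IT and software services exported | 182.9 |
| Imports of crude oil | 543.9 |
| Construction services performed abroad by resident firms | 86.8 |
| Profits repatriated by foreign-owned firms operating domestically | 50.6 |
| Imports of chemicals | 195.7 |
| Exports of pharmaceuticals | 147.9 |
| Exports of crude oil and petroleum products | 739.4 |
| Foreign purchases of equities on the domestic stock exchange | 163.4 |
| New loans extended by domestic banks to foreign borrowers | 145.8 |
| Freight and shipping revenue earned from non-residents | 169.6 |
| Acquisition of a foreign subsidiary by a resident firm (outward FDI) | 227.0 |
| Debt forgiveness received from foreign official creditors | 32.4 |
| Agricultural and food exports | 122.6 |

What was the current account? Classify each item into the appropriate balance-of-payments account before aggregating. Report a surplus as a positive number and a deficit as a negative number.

Goods: 147.9 - 195.7 - 543.9 + 739.4 + 122.6 = 270.3
Services: 86.8 + 182.9 + 169.6 = 439.3
Primary income: -50.6
Current account = 270.3 + 439.3 + (-50.6) = 659.0
(Excluded from the current account — financial account: foreign purchases of equities on the domestic stock exchange 163.4, new loans extended by domestic banks to foreign borrowers 145.8, acquisition of a foreign subsidiary by a resident firm (outward FDI) 227.0; capital account: debt forgiveness received from foreign official creditors 32.4.)

659.0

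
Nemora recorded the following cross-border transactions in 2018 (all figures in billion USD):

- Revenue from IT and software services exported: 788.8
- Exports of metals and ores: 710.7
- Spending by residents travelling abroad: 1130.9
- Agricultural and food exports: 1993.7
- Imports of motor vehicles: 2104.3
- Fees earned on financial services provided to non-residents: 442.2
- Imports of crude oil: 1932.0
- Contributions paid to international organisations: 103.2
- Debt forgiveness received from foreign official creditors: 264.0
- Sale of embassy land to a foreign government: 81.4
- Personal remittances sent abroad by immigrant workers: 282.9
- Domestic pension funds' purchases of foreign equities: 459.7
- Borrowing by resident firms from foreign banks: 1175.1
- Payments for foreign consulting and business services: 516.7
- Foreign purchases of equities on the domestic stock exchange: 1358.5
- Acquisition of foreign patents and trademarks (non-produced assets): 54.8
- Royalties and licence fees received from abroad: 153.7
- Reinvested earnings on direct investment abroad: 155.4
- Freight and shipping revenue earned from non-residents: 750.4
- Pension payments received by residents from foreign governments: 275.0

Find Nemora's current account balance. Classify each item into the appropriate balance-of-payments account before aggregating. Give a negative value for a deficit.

Goods: 710.7 + 1993.7 - 1932.0 - 2104.3 = -1331.9
Services: 788.8 + 153.7 + 750.4 + 442.2 - 516.7 - 1130.9 = 487.5
Primary income: 155.4
Secondary income: -103.2 - 282.9 + 275.0 = -111.1
Current account = (-1331.9) + 487.5 + 155.4 + (-111.1) = -800.1
(Excluded from the current account — capital account: debt forgiveness received from foreign official creditors 264.0, sale of embassy land to a foreign government 81.4, acquisition of foreign patents and trademarks (non-produced assets) 54.8; financial account: domestic pension funds' purchases of foreign equities 459.7, borrowing by resident firms from foreign banks 1175.1, foreign purchases of equities on the domestic stock exchange 1358.5.)

-800.1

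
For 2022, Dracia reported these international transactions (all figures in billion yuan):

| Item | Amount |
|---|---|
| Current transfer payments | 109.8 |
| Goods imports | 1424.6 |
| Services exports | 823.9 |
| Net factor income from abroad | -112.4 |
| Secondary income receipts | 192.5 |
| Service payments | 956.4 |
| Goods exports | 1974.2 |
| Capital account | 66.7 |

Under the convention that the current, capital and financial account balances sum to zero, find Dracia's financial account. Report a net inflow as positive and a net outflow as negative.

-454.1

Goods balance = 1974.2 - 1424.6 = 549.6
Services balance = 823.9 - 956.4 = -132.5
Trade balance (goods + services) = 549.6 + (-132.5) = 417.1
Net primary income = -112.4
Net secondary income = 192.5 - 109.8 = 82.7
Current account = 417.1 + (-112.4) + 82.7 = 387.4
Financial account = -(387.4 + 66.7) = -454.1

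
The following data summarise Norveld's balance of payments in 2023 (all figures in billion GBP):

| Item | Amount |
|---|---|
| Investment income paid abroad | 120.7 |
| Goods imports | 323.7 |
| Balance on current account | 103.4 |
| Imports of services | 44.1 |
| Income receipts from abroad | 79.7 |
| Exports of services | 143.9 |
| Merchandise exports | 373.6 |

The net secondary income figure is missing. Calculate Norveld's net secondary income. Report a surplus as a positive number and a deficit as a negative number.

-5.3

Current account = goods balance + services balance + net primary income + net secondary income
Sum of the known components = 108.7
Net secondary income = CA - (known components) = 103.4 - 108.7 = -5.3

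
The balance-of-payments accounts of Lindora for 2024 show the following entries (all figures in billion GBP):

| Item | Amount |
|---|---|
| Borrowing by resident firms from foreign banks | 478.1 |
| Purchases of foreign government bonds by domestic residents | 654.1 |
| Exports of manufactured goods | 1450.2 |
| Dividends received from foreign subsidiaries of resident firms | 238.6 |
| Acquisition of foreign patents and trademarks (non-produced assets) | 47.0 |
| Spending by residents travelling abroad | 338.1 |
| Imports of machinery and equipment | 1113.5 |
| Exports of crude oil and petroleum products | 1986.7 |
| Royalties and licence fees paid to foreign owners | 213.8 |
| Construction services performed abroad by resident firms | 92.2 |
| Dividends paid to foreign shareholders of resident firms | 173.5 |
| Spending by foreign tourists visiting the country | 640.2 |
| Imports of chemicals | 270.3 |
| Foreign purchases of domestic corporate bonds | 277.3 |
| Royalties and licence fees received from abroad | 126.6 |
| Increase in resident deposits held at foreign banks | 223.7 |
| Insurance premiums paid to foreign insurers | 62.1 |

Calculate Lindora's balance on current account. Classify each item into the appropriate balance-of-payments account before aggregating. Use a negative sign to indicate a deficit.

Goods: -270.3 + 1986.7 + 1450.2 - 1113.5 = 2053.1
Services: 640.2 - 213.8 + 126.6 - 338.1 + 92.2 - 62.1 = 245.0
Primary income: -173.5 + 238.6 = 65.1
Current account = 2053.1 + 245.0 + 65.1 = 2363.2
(Excluded from the current account — financial account: borrowing by resident firms from foreign banks 478.1, purchases of foreign government bonds by domestic residents 654.1, foreign purchases of domestic corporate bonds 277.3, increase in resident deposits held at foreign banks 223.7; capital account: acquisition of foreign patents and trademarks (non-produced assets) 47.0.)

2363.2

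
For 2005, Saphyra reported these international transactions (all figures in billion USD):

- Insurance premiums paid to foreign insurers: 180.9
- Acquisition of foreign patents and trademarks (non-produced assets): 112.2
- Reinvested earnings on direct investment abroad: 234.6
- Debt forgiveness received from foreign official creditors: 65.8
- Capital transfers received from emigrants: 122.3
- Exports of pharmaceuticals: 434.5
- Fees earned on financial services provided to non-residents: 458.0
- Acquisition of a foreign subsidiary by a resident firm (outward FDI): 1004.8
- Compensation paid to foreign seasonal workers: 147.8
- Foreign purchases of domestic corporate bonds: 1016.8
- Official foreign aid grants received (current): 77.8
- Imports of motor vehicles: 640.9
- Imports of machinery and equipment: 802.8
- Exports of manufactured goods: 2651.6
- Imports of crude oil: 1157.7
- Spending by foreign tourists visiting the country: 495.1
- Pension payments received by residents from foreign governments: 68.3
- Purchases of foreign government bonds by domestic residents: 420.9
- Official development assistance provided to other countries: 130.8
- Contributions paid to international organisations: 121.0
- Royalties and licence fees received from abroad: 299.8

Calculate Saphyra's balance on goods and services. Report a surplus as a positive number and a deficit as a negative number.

Goods: 2651.6 - 1157.7 + 434.5 - 640.9 - 802.8 = 484.7
Services: 299.8 + 458.0 - 180.9 + 495.1 = 1072.0
Trade balance = 484.7 + 1072.0 = 1556.7
(Excluded from the trade balance — capital account: acquisition of foreign patents and trademarks (non-produced assets) 112.2, debt forgiveness received from foreign official creditors 65.8, capital transfers received from emigrants 122.3; primary income: reinvested earnings on direct investment abroad 234.6, compensation paid to foreign seasonal workers 147.8; financial account: acquisition of a foreign subsidiary by a resident firm (outward FDI) 1004.8, foreign purchases of domestic corporate bonds 1016.8, purchases of foreign government bonds by domestic residents 420.9; secondary income: official foreign aid grants received (current) 77.8, pension payments received by residents from foreign governments 68.3, official development assistance provided to other countries 130.8, contributions paid to international organisations 121.0.)

1556.7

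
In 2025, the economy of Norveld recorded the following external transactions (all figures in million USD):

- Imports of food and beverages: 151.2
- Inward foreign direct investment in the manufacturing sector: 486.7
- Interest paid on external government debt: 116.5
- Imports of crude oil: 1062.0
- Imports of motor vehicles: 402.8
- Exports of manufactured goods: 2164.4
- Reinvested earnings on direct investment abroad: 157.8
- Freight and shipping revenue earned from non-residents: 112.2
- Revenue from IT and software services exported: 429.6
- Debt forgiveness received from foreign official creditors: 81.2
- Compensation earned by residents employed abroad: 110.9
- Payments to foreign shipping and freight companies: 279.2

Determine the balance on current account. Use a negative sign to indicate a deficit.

963.2

Goods: -151.2 - 402.8 - 1062.0 + 2164.4 = 548.4
Services: 429.6 + 112.2 - 279.2 = 262.6
Primary income: 157.8 + 110.9 - 116.5 = 152.2
Current account = 548.4 + 262.6 + 152.2 = 963.2
(Excluded from the current account — financial account: inward foreign direct investment in the manufacturing sector 486.7; capital account: debt forgiveness received from foreign official creditors 81.2.)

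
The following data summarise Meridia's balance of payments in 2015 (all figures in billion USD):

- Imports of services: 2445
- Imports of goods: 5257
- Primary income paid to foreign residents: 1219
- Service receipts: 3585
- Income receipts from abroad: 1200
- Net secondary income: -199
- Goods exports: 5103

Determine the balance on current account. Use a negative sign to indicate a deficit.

768

Goods balance = 5103 - 5257 = -154
Services balance = 3585 - 2445 = 1140
Trade balance (goods + services) = -154 + 1140 = 986
Net primary income = 1200 - 1219 = -19
Net secondary income = -199
Current account = 986 + (-19) + (-199) = 768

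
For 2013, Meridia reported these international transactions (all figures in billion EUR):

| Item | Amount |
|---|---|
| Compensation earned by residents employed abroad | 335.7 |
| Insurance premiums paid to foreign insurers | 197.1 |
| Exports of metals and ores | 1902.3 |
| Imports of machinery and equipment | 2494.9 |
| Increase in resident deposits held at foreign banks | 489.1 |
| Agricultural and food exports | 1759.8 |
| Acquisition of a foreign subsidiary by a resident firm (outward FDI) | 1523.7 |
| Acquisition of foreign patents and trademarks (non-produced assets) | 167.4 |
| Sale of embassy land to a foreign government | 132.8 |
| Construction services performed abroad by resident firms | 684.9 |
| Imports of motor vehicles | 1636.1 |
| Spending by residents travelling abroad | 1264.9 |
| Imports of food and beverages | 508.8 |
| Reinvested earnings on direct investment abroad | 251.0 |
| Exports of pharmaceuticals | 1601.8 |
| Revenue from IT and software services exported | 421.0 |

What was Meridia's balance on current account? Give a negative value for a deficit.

Goods: 1601.8 - 1636.1 + 1759.8 - 508.8 + 1902.3 - 2494.9 = 624.1
Services: -197.1 + 684.9 - 1264.9 + 421.0 = -356.1
Primary income: 335.7 + 251.0 = 586.7
Current account = 624.1 + (-356.1) + 586.7 = 854.7
(Excluded from the current account — financial account: increase in resident deposits held at foreign banks 489.1, acquisition of a foreign subsidiary by a resident firm (outward FDI) 1523.7; capital account: acquisition of foreign patents and trademarks (non-produced assets) 167.4, sale of embassy land to a foreign government 132.8.)

854.7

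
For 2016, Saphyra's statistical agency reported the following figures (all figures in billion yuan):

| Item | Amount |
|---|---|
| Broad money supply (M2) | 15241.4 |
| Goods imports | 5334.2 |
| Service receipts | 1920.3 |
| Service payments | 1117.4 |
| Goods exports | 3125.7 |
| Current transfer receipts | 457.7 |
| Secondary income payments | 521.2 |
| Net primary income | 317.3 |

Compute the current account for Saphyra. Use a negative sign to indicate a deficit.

-1151.8

Goods balance = 3125.7 - 5334.2 = -2208.5
Services balance = 1920.3 - 1117.4 = 802.9
Trade balance (goods + services) = -2208.5 + 802.9 = -1405.6
Net primary income = 317.3
Net secondary income = 457.7 - 521.2 = -63.5
Current account = -1405.6 + 317.3 + (-63.5) = -1151.8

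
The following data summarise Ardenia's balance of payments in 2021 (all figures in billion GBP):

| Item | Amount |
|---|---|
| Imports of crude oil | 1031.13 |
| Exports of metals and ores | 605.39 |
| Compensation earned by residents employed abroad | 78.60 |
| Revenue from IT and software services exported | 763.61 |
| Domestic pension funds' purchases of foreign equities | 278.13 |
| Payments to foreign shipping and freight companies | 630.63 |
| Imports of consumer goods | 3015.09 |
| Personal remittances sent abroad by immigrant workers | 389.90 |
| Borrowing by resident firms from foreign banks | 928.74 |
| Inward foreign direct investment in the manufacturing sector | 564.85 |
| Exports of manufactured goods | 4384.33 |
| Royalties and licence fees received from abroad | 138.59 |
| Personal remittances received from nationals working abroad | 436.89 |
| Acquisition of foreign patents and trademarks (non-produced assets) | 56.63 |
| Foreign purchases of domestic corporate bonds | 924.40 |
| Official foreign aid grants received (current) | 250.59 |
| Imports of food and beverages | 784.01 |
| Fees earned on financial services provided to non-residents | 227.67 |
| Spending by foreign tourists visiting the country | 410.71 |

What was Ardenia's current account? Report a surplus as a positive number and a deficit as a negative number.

1445.62

Goods: 605.39 + 4384.33 - 784.01 - 3015.09 - 1031.13 = 159.49
Services: 763.61 + 138.59 + 410.71 + 227.67 - 630.63 = 909.95
Primary income: 78.60
Secondary income: -389.90 + 250.59 + 436.89 = 297.58
Current account = 159.49 + 909.95 + 78.60 + 297.58 = 1445.62
(Excluded from the current account — financial account: domestic pension funds' purchases of foreign equities 278.13, borrowing by resident firms from foreign banks 928.74, inward foreign direct investment in the manufacturing sector 564.85, foreign purchases of domestic corporate bonds 924.40; capital account: acquisition of foreign patents and trademarks (non-produced assets) 56.63.)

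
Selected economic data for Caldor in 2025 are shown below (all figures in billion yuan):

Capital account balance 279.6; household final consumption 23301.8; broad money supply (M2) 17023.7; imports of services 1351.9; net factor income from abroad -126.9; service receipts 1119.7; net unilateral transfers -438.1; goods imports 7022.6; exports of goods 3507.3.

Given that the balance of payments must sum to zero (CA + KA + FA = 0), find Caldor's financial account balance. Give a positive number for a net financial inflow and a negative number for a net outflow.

Goods balance = 3507.3 - 7022.6 = -3515.3
Services balance = 1119.7 - 1351.9 = -232.2
Trade balance (goods + services) = -3515.3 + (-232.2) = -3747.5
Net primary income = -126.9
Net secondary income = -438.1
Current account = -3747.5 + (-126.9) + (-438.1) = -4312.5
Financial account = -(-4312.5 + 279.6) = 4032.9

4032.9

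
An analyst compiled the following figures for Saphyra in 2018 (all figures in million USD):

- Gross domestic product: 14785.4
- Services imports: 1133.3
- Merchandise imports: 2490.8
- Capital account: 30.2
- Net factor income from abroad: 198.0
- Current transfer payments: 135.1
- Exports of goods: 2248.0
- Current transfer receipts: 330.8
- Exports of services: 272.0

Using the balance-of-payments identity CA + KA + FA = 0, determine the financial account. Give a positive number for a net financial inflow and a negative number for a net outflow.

680.2

Goods balance = 2248.0 - 2490.8 = -242.8
Services balance = 272.0 - 1133.3 = -861.3
Trade balance (goods + services) = -242.8 + (-861.3) = -1104.1
Net primary income = 198.0
Net secondary income = 330.8 - 135.1 = 195.7
Current account = -1104.1 + 198.0 + 195.7 = -710.4
Financial account = -(-710.4 + 30.2) = 680.2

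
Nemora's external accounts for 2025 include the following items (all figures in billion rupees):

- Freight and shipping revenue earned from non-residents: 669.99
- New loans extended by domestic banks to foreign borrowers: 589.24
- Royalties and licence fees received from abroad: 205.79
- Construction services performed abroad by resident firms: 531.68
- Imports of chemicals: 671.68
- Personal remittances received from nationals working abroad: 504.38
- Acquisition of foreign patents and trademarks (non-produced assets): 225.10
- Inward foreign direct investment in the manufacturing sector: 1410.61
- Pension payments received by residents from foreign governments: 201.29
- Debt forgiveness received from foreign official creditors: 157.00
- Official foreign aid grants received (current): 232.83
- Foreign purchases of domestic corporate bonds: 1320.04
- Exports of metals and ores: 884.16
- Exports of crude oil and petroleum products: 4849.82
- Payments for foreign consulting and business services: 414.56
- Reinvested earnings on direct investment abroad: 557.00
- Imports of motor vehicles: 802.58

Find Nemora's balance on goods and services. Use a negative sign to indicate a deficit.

5252.62

Goods: 884.16 + 4849.82 - 671.68 - 802.58 = 4259.72
Services: -414.56 + 205.79 + 669.99 + 531.68 = 992.90
Trade balance = 4259.72 + 992.90 = 5252.62
(Excluded from the trade balance — financial account: new loans extended by domestic banks to foreign borrowers 589.24, inward foreign direct investment in the manufacturing sector 1410.61, foreign purchases of domestic corporate bonds 1320.04; secondary income: personal remittances received from nationals working abroad 504.38, pension payments received by residents from foreign governments 201.29, official foreign aid grants received (current) 232.83; capital account: acquisition of foreign patents and trademarks (non-produced assets) 225.10, debt forgiveness received from foreign official creditors 157.00; primary income: reinvested earnings on direct investment abroad 557.00.)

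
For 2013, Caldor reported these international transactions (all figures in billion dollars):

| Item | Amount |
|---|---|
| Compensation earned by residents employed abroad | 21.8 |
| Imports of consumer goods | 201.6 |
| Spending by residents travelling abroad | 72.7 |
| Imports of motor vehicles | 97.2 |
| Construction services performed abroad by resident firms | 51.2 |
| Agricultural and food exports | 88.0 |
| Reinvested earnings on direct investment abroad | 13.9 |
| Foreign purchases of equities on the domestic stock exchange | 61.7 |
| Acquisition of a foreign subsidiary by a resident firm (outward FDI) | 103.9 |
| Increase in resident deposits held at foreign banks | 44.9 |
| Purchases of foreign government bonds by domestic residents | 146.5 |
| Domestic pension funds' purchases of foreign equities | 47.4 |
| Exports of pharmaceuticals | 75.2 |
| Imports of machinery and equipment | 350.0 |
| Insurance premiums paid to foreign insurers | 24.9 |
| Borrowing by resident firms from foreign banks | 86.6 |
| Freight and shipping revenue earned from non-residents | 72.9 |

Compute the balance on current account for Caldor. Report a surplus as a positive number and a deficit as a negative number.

-423.4

Goods: 75.2 - 350.0 - 97.2 + 88.0 - 201.6 = -485.6
Services: -72.7 + 51.2 - 24.9 + 72.9 = 26.5
Primary income: 13.9 + 21.8 = 35.7
Current account = (-485.6) + 26.5 + 35.7 = -423.4
(Excluded from the current account — financial account: foreign purchases of equities on the domestic stock exchange 61.7, acquisition of a foreign subsidiary by a resident firm (outward FDI) 103.9, increase in resident deposits held at foreign banks 44.9, purchases of foreign government bonds by domestic residents 146.5, domestic pension funds' purchases of foreign equities 47.4, borrowing by resident firms from foreign banks 86.6.)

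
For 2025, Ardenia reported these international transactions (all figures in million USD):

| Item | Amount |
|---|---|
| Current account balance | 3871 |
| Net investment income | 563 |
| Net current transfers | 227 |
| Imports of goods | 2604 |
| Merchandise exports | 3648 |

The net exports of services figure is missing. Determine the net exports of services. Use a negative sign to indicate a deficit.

Current account = goods balance + services balance + net primary income + net secondary income
Sum of the known components = 1834
Net exports of services = CA - (known components) = 3871 - 1834 = 2037

2037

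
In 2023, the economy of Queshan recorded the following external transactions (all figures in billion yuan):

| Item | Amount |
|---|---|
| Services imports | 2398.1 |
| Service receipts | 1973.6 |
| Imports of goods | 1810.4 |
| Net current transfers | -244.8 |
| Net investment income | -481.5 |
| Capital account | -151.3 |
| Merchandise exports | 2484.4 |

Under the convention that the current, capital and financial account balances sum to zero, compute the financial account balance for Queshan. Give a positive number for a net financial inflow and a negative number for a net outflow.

628.1

Goods balance = 2484.4 - 1810.4 = 674.0
Services balance = 1973.6 - 2398.1 = -424.5
Trade balance (goods + services) = 674.0 + (-424.5) = 249.5
Net primary income = -481.5
Net secondary income = -244.8
Current account = 249.5 + (-481.5) + (-244.8) = -476.8
Financial account = -(-476.8 + (-151.3)) = 628.1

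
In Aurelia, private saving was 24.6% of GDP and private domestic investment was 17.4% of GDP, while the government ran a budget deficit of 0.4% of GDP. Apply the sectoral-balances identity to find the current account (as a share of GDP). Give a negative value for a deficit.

6.8

By the sectoral-balances identity, CA = (S_private - I) + (T - G).
Private balance = 24.6 - 17.4 = 7.2
Government balance (T - G) = -0.4
CA = 7.2 + (-0.4) = 6.8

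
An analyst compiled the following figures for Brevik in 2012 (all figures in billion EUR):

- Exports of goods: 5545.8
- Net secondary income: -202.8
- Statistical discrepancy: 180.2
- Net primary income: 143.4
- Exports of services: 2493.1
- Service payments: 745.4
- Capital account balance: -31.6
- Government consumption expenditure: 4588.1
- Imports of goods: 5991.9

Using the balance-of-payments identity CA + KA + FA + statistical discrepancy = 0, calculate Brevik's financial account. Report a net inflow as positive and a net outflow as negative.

-1390.8

Goods balance = 5545.8 - 5991.9 = -446.1
Services balance = 2493.1 - 745.4 = 1747.7
Trade balance (goods + services) = -446.1 + 1747.7 = 1301.6
Net primary income = 143.4
Net secondary income = -202.8
Current account = 1301.6 + 143.4 + (-202.8) = 1242.2
Financial account = -(1242.2 + (-31.6) + 180.2) = -1390.8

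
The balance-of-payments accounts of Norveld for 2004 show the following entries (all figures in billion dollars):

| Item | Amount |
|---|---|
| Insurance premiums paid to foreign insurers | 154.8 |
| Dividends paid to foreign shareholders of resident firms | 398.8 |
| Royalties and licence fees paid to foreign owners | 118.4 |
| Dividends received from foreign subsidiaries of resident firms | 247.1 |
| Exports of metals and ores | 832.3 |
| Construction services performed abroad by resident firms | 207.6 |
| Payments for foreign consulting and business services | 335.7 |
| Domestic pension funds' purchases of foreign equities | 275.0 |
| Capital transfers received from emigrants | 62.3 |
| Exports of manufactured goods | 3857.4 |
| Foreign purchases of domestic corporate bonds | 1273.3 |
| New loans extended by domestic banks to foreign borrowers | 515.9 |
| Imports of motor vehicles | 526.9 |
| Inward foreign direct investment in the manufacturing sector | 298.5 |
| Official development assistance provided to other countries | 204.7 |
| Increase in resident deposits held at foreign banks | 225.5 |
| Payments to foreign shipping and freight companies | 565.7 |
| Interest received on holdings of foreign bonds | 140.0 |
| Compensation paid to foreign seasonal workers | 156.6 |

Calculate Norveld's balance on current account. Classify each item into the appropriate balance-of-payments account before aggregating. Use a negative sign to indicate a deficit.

Goods: 832.3 - 526.9 + 3857.4 = 4162.8
Services: -335.7 + 207.6 - 565.7 - 154.8 - 118.4 = -967.0
Primary income: 247.1 - 398.8 + 140.0 - 156.6 = -168.3
Secondary income: -204.7
Current account = 4162.8 + (-967.0) + (-168.3) + (-204.7) = 2822.8
(Excluded from the current account — financial account: domestic pension funds' purchases of foreign equities 275.0, foreign purchases of domestic corporate bonds 1273.3, new loans extended by domestic banks to foreign borrowers 515.9, inward foreign direct investment in the manufacturing sector 298.5, increase in resident deposits held at foreign banks 225.5; capital account: capital transfers received from emigrants 62.3.)

2822.8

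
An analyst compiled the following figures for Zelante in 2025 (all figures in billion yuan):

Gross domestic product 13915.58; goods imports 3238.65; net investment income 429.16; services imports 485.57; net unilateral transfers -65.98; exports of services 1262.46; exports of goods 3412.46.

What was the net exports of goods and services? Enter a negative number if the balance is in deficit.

950.70

Goods balance = 3412.46 - 3238.65 = 173.81
Services balance = 1262.46 - 485.57 = 776.89
Trade balance (goods + services) = 173.81 + 776.89 = 950.70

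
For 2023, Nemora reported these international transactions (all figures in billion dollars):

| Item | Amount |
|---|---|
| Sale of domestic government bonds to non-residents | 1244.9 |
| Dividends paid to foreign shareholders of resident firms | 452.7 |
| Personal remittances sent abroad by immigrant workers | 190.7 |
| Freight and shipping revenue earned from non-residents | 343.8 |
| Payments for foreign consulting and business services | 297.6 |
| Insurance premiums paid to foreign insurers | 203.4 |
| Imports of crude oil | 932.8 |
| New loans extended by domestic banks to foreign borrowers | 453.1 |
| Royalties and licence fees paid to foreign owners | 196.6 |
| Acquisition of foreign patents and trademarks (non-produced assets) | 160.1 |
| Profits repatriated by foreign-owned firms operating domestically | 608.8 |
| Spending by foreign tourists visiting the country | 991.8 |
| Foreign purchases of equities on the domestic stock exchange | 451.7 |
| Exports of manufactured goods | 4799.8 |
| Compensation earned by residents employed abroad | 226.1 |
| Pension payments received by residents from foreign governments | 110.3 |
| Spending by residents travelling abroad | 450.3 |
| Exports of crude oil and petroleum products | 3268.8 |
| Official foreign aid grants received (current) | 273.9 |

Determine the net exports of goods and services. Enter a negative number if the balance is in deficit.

Goods: -932.8 + 3268.8 + 4799.8 = 7135.8
Services: -450.3 - 203.4 - 297.6 + 991.8 + 343.8 - 196.6 = 187.7
Trade balance = 7135.8 + 187.7 = 7323.5
(Excluded from the trade balance — financial account: sale of domestic government bonds to non-residents 1244.9, new loans extended by domestic banks to foreign borrowers 453.1, foreign purchases of equities on the domestic stock exchange 451.7; primary income: dividends paid to foreign shareholders of resident firms 452.7, profits repatriated by foreign-owned firms operating domestically 608.8, compensation earned by residents employed abroad 226.1; secondary income: personal remittances sent abroad by immigrant workers 190.7, pension payments received by residents from foreign governments 110.3, official foreign aid grants received (current) 273.9; capital account: acquisition of foreign patents and trademarks (non-produced assets) 160.1.)

7323.5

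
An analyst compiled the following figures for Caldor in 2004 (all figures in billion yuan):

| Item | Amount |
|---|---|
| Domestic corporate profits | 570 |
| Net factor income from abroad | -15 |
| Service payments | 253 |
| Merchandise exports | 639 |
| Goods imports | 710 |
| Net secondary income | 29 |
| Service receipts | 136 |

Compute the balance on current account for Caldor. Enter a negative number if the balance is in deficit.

-174

Goods balance = 639 - 710 = -71
Services balance = 136 - 253 = -117
Trade balance (goods + services) = -71 + (-117) = -188
Net primary income = -15
Net secondary income = 29
Current account = -188 + (-15) + 29 = -174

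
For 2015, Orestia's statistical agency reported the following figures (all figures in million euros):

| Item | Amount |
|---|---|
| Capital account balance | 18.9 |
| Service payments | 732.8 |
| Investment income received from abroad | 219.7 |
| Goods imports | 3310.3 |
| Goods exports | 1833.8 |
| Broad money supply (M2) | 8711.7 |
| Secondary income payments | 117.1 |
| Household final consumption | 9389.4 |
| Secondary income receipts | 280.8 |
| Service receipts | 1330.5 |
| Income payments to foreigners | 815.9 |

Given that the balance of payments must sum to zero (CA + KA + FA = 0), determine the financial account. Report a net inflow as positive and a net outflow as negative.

Goods balance = 1833.8 - 3310.3 = -1476.5
Services balance = 1330.5 - 732.8 = 597.7
Trade balance (goods + services) = -1476.5 + 597.7 = -878.8
Net primary income = 219.7 - 815.9 = -596.2
Net secondary income = 280.8 - 117.1 = 163.7
Current account = -878.8 + (-596.2) + 163.7 = -1311.3
Financial account = -(-1311.3 + 18.9) = 1292.4

1292.4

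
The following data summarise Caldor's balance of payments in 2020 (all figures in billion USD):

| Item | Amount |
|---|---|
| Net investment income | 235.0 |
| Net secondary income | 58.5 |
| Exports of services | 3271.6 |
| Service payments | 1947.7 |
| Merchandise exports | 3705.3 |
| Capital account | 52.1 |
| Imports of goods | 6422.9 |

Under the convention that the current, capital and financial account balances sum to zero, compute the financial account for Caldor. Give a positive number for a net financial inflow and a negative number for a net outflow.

Goods balance = 3705.3 - 6422.9 = -2717.6
Services balance = 3271.6 - 1947.7 = 1323.9
Trade balance (goods + services) = -2717.6 + 1323.9 = -1393.7
Net primary income = 235.0
Net secondary income = 58.5
Current account = -1393.7 + 235.0 + 58.5 = -1100.2
Financial account = -(-1100.2 + 52.1) = 1048.1

1048.1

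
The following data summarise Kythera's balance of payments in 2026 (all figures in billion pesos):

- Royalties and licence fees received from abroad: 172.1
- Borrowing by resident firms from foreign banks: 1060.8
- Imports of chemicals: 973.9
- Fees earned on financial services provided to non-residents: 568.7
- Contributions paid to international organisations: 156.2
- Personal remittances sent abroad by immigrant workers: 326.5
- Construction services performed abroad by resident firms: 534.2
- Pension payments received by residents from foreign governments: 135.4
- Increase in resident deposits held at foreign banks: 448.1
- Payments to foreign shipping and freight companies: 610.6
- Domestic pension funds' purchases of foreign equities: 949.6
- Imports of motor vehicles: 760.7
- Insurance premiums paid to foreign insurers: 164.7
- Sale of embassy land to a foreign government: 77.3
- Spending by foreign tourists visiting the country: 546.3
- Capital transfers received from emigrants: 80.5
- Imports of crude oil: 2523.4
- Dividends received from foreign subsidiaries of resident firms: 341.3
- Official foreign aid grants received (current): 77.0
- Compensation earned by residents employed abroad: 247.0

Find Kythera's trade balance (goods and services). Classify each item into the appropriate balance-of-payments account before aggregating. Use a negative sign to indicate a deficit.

-3212.0

Goods: -973.9 - 760.7 - 2523.4 = -4258.0
Services: 568.7 + 534.2 + 546.3 - 610.6 + 172.1 - 164.7 = 1046.0
Trade balance = -4258.0 + 1046.0 = -3212.0
(Excluded from the trade balance — financial account: borrowing by resident firms from foreign banks 1060.8, increase in resident deposits held at foreign banks 448.1, domestic pension funds' purchases of foreign equities 949.6; secondary income: contributions paid to international organisations 156.2, personal remittances sent abroad by immigrant workers 326.5, pension payments received by residents from foreign governments 135.4, official foreign aid grants received (current) 77.0; capital account: sale of embassy land to a foreign government 77.3, capital transfers received from emigrants 80.5; primary income: dividends received from foreign subsidiaries of resident firms 341.3, compensation earned by residents employed abroad 247.0.)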